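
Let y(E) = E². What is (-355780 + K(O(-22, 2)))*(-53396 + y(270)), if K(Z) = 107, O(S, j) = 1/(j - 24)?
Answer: -6937046192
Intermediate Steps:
O(S, j) = 1/(-24 + j)
(-355780 + K(O(-22, 2)))*(-53396 + y(270)) = (-355780 + 107)*(-53396 + 270²) = -355673*(-53396 + 72900) = -355673*19504 = -6937046192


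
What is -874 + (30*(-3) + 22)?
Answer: -942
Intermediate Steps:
-874 + (30*(-3) + 22) = -874 + (-90 + 22) = -874 - 68 = -942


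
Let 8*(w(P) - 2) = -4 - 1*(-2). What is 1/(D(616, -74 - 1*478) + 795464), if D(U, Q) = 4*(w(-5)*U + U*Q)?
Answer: -1/560352 ≈ -1.7846e-6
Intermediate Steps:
w(P) = 7/4 (w(P) = 2 + (-4 - 1*(-2))/8 = 2 + (-4 + 2)/8 = 2 + (⅛)*(-2) = 2 - ¼ = 7/4)
D(U, Q) = 7*U + 4*Q*U (D(U, Q) = 4*(7*U/4 + U*Q) = 4*(7*U/4 + Q*U) = 7*U + 4*Q*U)
1/(D(616, -74 - 1*478) + 795464) = 1/(616*(7 + 4*(-74 - 1*478)) + 795464) = 1/(616*(7 + 4*(-74 - 478)) + 795464) = 1/(616*(7 + 4*(-552)) + 795464) = 1/(616*(7 - 2208) + 795464) = 1/(616*(-2201) + 795464) = 1/(-1355816 + 795464) = 1/(-560352) = -1/560352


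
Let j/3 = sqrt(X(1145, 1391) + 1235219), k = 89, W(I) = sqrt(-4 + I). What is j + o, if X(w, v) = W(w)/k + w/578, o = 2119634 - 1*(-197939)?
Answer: 2317573 + 3*sqrt(11310518311134 + 102884*sqrt(1141))/3026 ≈ 2.3209e+6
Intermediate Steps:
o = 2317573 (o = 2119634 + 197939 = 2317573)
X(w, v) = sqrt(-4 + w)/89 + w/578
j = 3*sqrt(713957727/578 + sqrt(1141)/89) (j = 3*sqrt((sqrt(-4 + 1145)/89 + (1/578)*1145) + 1235219) = 3*sqrt((sqrt(1141)/89 + 1145/578) + 1235219) = 3*sqrt((1145/578 + sqrt(1141)/89) + 1235219) = 3*sqrt(713957727/578 + sqrt(1141)/89) ≈ 3334.2)
j + o = 3*sqrt(11310518311134 + 102884*sqrt(1141))/3026 + 2317573 = 2317573 + 3*sqrt(11310518311134 + 102884*sqrt(1141))/3026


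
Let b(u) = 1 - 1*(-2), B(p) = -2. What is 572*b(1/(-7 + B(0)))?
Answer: 1716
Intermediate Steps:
b(u) = 3 (b(u) = 1 + 2 = 3)
572*b(1/(-7 + B(0))) = 572*3 = 1716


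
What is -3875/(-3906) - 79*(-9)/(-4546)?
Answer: 119666/143199 ≈ 0.83566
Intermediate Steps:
-3875/(-3906) - 79*(-9)/(-4546) = -3875*(-1/3906) + 711*(-1/4546) = 125/126 - 711/4546 = 119666/143199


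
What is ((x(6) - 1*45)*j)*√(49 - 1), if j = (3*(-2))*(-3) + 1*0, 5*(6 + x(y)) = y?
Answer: -17928*√3/5 ≈ -6210.4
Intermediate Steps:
x(y) = -6 + y/5
j = 18 (j = -6*(-3) + 0 = 18 + 0 = 18)
((x(6) - 1*45)*j)*√(49 - 1) = (((-6 + (⅕)*6) - 1*45)*18)*√(49 - 1) = (((-6 + 6/5) - 45)*18)*√48 = ((-24/5 - 45)*18)*(4*√3) = (-249/5*18)*(4*√3) = -17928*√3/5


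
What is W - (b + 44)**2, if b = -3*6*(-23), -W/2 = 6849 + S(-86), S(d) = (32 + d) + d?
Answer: -223182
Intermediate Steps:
S(d) = 32 + 2*d
W = -13418 (W = -2*(6849 + (32 + 2*(-86))) = -2*(6849 + (32 - 172)) = -2*(6849 - 140) = -2*6709 = -13418)
b = 414 (b = -18*(-23) = 414)
W - (b + 44)**2 = -13418 - (414 + 44)**2 = -13418 - 1*458**2 = -13418 - 1*209764 = -13418 - 209764 = -223182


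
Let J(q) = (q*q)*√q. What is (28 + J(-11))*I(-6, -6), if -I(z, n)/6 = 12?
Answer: -2016 - 8712*I*√11 ≈ -2016.0 - 28894.0*I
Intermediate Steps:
I(z, n) = -72 (I(z, n) = -6*12 = -72)
J(q) = q^(5/2) (J(q) = q²*√q = q^(5/2))
(28 + J(-11))*I(-6, -6) = (28 + (-11)^(5/2))*(-72) = (28 + 121*I*√11)*(-72) = -2016 - 8712*I*√11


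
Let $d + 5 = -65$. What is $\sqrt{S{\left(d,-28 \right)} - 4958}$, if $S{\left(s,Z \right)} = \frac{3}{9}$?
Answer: $\frac{i \sqrt{44619}}{3} \approx 70.411 i$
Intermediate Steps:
$d = -70$ ($d = -5 - 65 = -70$)
$S{\left(s,Z \right)} = \frac{1}{3}$ ($S{\left(s,Z \right)} = 3 \cdot \frac{1}{9} = \frac{1}{3}$)
$\sqrt{S{\left(d,-28 \right)} - 4958} = \sqrt{\frac{1}{3} - 4958} = \sqrt{- \frac{14873}{3}} = \frac{i \sqrt{44619}}{3}$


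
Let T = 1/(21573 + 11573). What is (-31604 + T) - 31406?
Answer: -2088529459/33146 ≈ -63010.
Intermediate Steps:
T = 1/33146 ≈ 3.0170e-5
(-31604 + T) - 31406 = (-31604 + 1/33146) - 31406 = -1047546183/33146 - 31406 = -2088529459/33146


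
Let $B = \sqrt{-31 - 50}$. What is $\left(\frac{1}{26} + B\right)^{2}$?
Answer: $- \frac{54755}{676} + \frac{9 i}{13} \approx -80.999 + 0.69231 i$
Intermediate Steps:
$B = 9 i$ ($B = \sqrt{-81} = 9 i \approx 9.0 i$)
$\left(\frac{1}{26} + B\right)^{2} = \left(\frac{1}{26} + 9 i\right)^{2}$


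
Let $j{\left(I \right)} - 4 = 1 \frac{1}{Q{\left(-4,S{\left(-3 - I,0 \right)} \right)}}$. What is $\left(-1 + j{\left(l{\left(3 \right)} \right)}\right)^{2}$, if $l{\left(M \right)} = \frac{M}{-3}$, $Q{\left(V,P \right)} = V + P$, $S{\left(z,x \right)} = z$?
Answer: $\frac{289}{36} \approx 8.0278$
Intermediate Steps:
$Q{\left(V,P \right)} = P + V$
$l{\left(M \right)} = - \frac{M}{3}$ ($l{\left(M \right)} = M \left(- \frac{1}{3}\right) = - \frac{M}{3}$)
$j{\left(I \right)} = 4 + \frac{1}{-7 - I}$ ($j{\left(I \right)} = 4 + 1 \frac{1}{\left(-3 - I\right) - 4} = 4 + 1 \frac{1}{-7 - I} = 4 + \frac{1}{-7 - I}$)
$\left(-1 + j{\left(l{\left(3 \right)} \right)}\right)^{2} = \left(-1 + \frac{27 + 4 \left(\left(- \frac{1}{3}\right) 3\right)}{7 - 1}\right)^{2} = \left(-1 + \frac{27 + 4 \left(-1\right)}{7 - 1}\right)^{2} = \left(-1 + \frac{27 - 4}{6}\right)^{2} = \left(-1 + \frac{1}{6} \cdot 23\right)^{2} = \left(-1 + \frac{23}{6}\right)^{2} = \left(\frac{17}{6}\right)^{2} = \frac{289}{36}$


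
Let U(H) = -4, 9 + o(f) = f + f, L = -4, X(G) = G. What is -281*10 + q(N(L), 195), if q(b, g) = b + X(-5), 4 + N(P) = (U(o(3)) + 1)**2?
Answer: -2810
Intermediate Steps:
o(f) = -9 + 2*f (o(f) = -9 + (f + f) = -9 + 2*f)
N(P) = 5 (N(P) = -4 + (-4 + 1)**2 = -4 + (-3)**2 = -4 + 9 = 5)
q(b, g) = -5 + b (q(b, g) = b - 5 = -5 + b)
-281*10 + q(N(L), 195) = -281*10 + (-5 + 5) = -2810 + 0 = -2810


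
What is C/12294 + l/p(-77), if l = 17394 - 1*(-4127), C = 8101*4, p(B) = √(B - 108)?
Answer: 16202/6147 - 21521*I*√185/185 ≈ 2.6358 - 1582.3*I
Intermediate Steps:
p(B) = √(-108 + B)
C = 32404
l = 21521 (l = 17394 + 4127 = 21521)
C/12294 + l/p(-77) = 32404/12294 + 21521/(√(-108 - 77)) = 32404*(1/12294) + 21521/(√(-185)) = 16202/6147 + 21521/((I*√185)) = 16202/6147 + 21521*(-I*√185/185) = 16202/6147 - 21521*I*√185/185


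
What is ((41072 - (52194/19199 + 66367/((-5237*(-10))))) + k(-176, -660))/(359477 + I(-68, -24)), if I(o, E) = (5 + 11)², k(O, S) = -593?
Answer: 40695668950957/361694131214790 ≈ 0.11251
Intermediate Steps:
I(o, E) = 256 (I(o, E) = 16² = 256)
((41072 - (52194/19199 + 66367/((-5237*(-10))))) + k(-176, -660))/(359477 + I(-68, -24)) = ((41072 - (52194/19199 + 66367/((-5237*(-10))))) - 593)/(359477 + 256) = ((41072 - (52194*(1/19199) + 66367/52370)) - 593)/359733 = ((41072 - (52194/19199 + 66367*(1/52370))) - 593)*(1/359733) = ((41072 - (52194/19199 + 66367/52370)) - 593)*(1/359733) = ((41072 - 1*4007579813/1005451630) - 593)*(1/359733) = ((41072 - 4007579813/1005451630) - 593)*(1/359733) = (41291901767547/1005451630 - 593)*(1/359733) = (40695668950957/1005451630)*(1/359733) = 40695668950957/361694131214790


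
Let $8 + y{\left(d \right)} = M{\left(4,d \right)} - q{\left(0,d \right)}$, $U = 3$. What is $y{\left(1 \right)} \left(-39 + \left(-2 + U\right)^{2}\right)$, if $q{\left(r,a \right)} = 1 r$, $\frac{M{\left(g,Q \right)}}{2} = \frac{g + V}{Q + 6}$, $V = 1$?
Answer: $\frac{1748}{7} \approx 249.71$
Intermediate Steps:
$M{\left(g,Q \right)} = \frac{2 \left(1 + g\right)}{6 + Q}$ ($M{\left(g,Q \right)} = 2 \frac{g + 1}{Q + 6} = 2 \frac{1 + g}{6 + Q} = \frac{2 \left(1 + g\right)}{6 + Q}$)
$q{\left(r,a \right)} = r$
$y{\left(d \right)} = -8 + \frac{10}{6 + d}$ ($y{\left(d \right)} = -8 + \left(\frac{2 \left(1 + 4\right)}{6 + d} - 0\right) = -8 + \left(2 \frac{1}{6 + d} 5 + 0\right) = -8 + \left(\frac{10}{6 + d} + 0\right) = -8 + \frac{10}{6 + d}$)
$y{\left(1 \right)} \left(-39 + \left(-2 + U\right)^{2}\right) = \frac{2 \left(-19 - 4\right)}{6 + 1} \left(-39 + \left(-2 + 3\right)^{2}\right) = \frac{2 \left(-19 - 4\right)}{7} \left(-39 + 1^{2}\right) = 2 \cdot \frac{1}{7} \left(-23\right) \left(-39 + 1\right) = \left(- \frac{46}{7}\right) \left(-38\right) = \frac{1748}{7}$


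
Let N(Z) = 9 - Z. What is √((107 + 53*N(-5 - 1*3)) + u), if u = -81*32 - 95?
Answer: I*√1679 ≈ 40.976*I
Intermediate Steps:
u = -2687 (u = -2592 - 95 = -2687)
√((107 + 53*N(-5 - 1*3)) + u) = √((107 + 53*(9 - (-5 - 1*3))) - 2687) = √((107 + 53*(9 - (-5 - 3))) - 2687) = √((107 + 53*(9 - 1*(-8))) - 2687) = √((107 + 53*(9 + 8)) - 2687) = √((107 + 53*17) - 2687) = √((107 + 901) - 2687) = √(1008 - 2687) = √(-1679) = I*√1679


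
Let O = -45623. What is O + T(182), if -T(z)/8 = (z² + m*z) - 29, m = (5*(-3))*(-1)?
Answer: -332223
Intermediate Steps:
m = 15 (m = -15*(-1) = 15)
T(z) = 232 - 120*z - 8*z² (T(z) = -8*((z² + 15*z) - 29) = -8*(-29 + z² + 15*z) = 232 - 120*z - 8*z²)
O + T(182) = -45623 + (232 - 120*182 - 8*182²) = -45623 + (232 - 21840 - 8*33124) = -45623 + (232 - 21840 - 264992) = -45623 - 286600 = -332223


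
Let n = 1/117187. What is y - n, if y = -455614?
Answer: -53392037819/117187 ≈ -4.5561e+5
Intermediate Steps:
n = 1/117187 ≈ 8.5334e-6
y - n = -455614 - 1*1/117187 = -455614 - 1/117187 = -53392037819/117187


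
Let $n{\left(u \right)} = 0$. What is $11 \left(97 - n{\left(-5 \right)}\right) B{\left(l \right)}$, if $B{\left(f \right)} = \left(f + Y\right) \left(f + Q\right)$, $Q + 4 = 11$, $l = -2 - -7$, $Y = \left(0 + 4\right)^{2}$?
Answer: $268884$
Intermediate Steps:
$Y = 16$ ($Y = 4^{2} = 16$)
$l = 5$ ($l = -2 + 7 = 5$)
$Q = 7$ ($Q = -4 + 11 = 7$)
$B{\left(f \right)} = \left(7 + f\right) \left(16 + f\right)$ ($B{\left(f \right)} = \left(f + 16\right) \left(f + 7\right) = \left(16 + f\right) \left(7 + f\right) = \left(7 + f\right) \left(16 + f\right)$)
$11 \left(97 - n{\left(-5 \right)}\right) B{\left(l \right)} = 11 \left(97 - 0\right) \left(112 + 5^{2} + 23 \cdot 5\right) = 11 \left(97 + 0\right) \left(112 + 25 + 115\right) = 11 \cdot 97 \cdot 252 = 1067 \cdot 252 = 268884$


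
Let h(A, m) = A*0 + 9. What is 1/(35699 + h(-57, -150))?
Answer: 1/35708 ≈ 2.8005e-5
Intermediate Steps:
h(A, m) = 9 (h(A, m) = 0 + 9 = 9)
1/(35699 + h(-57, -150)) = 1/(35699 + 9) = 1/35708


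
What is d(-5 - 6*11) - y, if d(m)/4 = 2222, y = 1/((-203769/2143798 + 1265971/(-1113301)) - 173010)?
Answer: 524296267517932689402/58989228980307901 ≈ 8888.0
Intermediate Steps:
y = -340956065314/58989228980307901 (y = 1/((-203769*1/2143798 + 1265971*(-1/1113301)) - 173010) = 1/((-203769/2143798 - 180853/159043) - 173010) = 1/(-420120332761/340956065314 - 173010) = 1/(-58989228980307901/340956065314) = -340956065314/58989228980307901 ≈ -5.7800e-6)
d(m) = 8888 (d(m) = 4*2222 = 8888)
d(-5 - 6*11) - y = 8888 - 1*(-340956065314/58989228980307901) = 8888 + 340956065314/58989228980307901 = 524296267517932689402/58989228980307901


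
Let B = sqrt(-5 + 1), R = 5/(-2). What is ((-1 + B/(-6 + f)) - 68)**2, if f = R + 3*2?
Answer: 119009/25 + 552*I/5 ≈ 4760.4 + 110.4*I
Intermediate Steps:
R = -5/2 (R = 5*(-1/2) = -5/2 ≈ -2.5000)
f = 7/2 (f = -5/2 + 3*2 = -5/2 + 6 = 7/2 ≈ 3.5000)
B = 2*I (B = sqrt(-4) = 2*I ≈ 2.0*I)
((-1 + B/(-6 + f)) - 68)**2 = ((-1 + (2*I)/(-6 + 7/2)) - 68)**2 = ((-1 + (2*I)/(-5/2)) - 68)**2 = ((-1 + (2*I)*(-2/5)) - 68)**2 = ((-1 - 4*I/5) - 68)**2 = (-69 - 4*I/5)**2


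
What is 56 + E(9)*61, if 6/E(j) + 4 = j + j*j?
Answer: 2591/43 ≈ 60.256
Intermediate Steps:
E(j) = 6/(-4 + j + j**2) (E(j) = 6/(-4 + (j + j*j)) = 6/(-4 + (j + j**2)) = 6/(-4 + j + j**2))
56 + E(9)*61 = 56 + (6/(-4 + 9 + 9**2))*61 = 56 + (6/(-4 + 9 + 81))*61 = 56 + (6/86)*61 = 56 + (6*(1/86))*61 = 56 + (3/43)*61 = 56 + 183/43 = 2591/43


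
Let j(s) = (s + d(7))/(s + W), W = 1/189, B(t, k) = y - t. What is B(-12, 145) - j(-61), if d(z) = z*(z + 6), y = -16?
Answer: -20221/5764 ≈ -3.5082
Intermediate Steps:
B(t, k) = -16 - t
d(z) = z*(6 + z)
W = 1/189 ≈ 0.0052910
j(s) = (91 + s)/(1/189 + s) (j(s) = (s + 7*(6 + 7))/(s + 1/189) = (s + 7*13)/(1/189 + s) = (s + 91)/(1/189 + s) = (91 + s)/(1/189 + s))
B(-12, 145) - j(-61) = (-16 - 1*(-12)) - 189*(91 - 61)/(1 + 189*(-61)) = (-16 + 12) - 189*30/(1 - 11529) = -4 - 189*30/(-11528) = -4 - 189*(-1)*30/11528 = -4 - 1*(-2835/5764) = -4 + 2835/5764 = -20221/5764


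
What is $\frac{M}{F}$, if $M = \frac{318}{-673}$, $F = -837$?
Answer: $\frac{106}{187767} \approx 0.00056453$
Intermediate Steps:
$M = - \frac{318}{673}$ ($M = 318 \left(- \frac{1}{673}\right) = - \frac{318}{673} \approx -0.47251$)
$\frac{M}{F} = - \frac{318}{673 \left(-837\right)} = \left(- \frac{318}{673}\right) \left(- \frac{1}{837}\right) = \frac{106}{187767}$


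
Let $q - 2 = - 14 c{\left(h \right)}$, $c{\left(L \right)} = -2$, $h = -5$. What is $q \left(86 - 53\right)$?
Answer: $990$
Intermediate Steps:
$q = 30$ ($q = 2 - -28 = 2 + 28 = 30$)
$q \left(86 - 53\right) = 30 \left(86 - 53\right) = 30 \cdot 33 = 990$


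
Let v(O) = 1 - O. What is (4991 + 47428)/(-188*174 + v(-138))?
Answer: -52419/32573 ≈ -1.6093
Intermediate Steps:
(4991 + 47428)/(-188*174 + v(-138)) = (4991 + 47428)/(-188*174 + (1 - 1*(-138))) = 52419/(-32712 + (1 + 138)) = 52419/(-32712 + 139) = 52419/(-32573) = 52419*(-1/32573) = -52419/32573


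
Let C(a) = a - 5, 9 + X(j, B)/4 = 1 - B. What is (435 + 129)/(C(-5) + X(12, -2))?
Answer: -282/17 ≈ -16.588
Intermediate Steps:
X(j, B) = -32 - 4*B (X(j, B) = -36 + 4*(1 - B) = -36 + (4 - 4*B) = -32 - 4*B)
C(a) = -5 + a
(435 + 129)/(C(-5) + X(12, -2)) = (435 + 129)/((-5 - 5) + (-32 - 4*(-2))) = 564/(-10 + (-32 + 8)) = 564/(-10 - 24) = 564/(-34) = 564*(-1/34) = -282/17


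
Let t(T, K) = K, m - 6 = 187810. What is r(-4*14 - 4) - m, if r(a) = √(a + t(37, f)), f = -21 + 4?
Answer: -187816 + I*√77 ≈ -1.8782e+5 + 8.775*I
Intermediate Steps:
m = 187816 (m = 6 + 187810 = 187816)
f = -17
r(a) = √(-17 + a) (r(a) = √(a - 17) = √(-17 + a))
r(-4*14 - 4) - m = √(-17 + (-4*14 - 4)) - 1*187816 = √(-17 + (-56 - 4)) - 187816 = √(-17 - 60) - 187816 = √(-77) - 187816 = I*√77 - 187816 = -187816 + I*√77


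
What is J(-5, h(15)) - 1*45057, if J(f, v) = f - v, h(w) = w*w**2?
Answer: -48437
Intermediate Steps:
h(w) = w**3
J(-5, h(15)) - 1*45057 = (-5 - 1*15**3) - 1*45057 = (-5 - 1*3375) - 45057 = (-5 - 3375) - 45057 = -3380 - 45057 = -48437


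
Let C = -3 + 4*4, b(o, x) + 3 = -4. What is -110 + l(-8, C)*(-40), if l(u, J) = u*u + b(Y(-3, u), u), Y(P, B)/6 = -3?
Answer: -2390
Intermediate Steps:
Y(P, B) = -18 (Y(P, B) = 6*(-3) = -18)
b(o, x) = -7 (b(o, x) = -3 - 4 = -7)
C = 13 (C = -3 + 16 = 13)
l(u, J) = -7 + u² (l(u, J) = u*u - 7 = u² - 7 = -7 + u²)
-110 + l(-8, C)*(-40) = -110 + (-7 + (-8)²)*(-40) = -110 + (-7 + 64)*(-40) = -110 + 57*(-40) = -110 - 2280 = -2390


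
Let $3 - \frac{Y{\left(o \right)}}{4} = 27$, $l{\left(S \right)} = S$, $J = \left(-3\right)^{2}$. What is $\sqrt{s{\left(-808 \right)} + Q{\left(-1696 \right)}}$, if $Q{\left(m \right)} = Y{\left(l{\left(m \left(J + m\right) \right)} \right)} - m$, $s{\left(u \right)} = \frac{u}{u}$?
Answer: $\sqrt{1601} \approx 40.013$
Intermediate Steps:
$J = 9$
$s{\left(u \right)} = 1$
$Y{\left(o \right)} = -96$ ($Y{\left(o \right)} = 12 - 108 = -96$)
$Q{\left(m \right)} = -96 - m$
$\sqrt{s{\left(-808 \right)} + Q{\left(-1696 \right)}} = \sqrt{1 - -1600} = \sqrt{1 + \left(-96 + 1696\right)} = \sqrt{1 + 1600} = \sqrt{1601}$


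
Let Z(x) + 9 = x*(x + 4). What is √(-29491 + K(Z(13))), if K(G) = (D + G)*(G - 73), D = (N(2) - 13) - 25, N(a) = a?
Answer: I*√5027 ≈ 70.901*I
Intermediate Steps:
Z(x) = -9 + x*(4 + x) (Z(x) = -9 + x*(x + 4) = -9 + x*(4 + x))
D = -36 (D = (2 - 13) - 25 = -11 - 25 = -36)
K(G) = (-73 + G)*(-36 + G) (K(G) = (-36 + G)*(G - 73) = (-36 + G)*(-73 + G) = (-73 + G)*(-36 + G))
√(-29491 + K(Z(13))) = √(-29491 + (2628 + (-9 + 13² + 4*13)² - 109*(-9 + 13² + 4*13))) = √(-29491 + (2628 + (-9 + 169 + 52)² - 109*(-9 + 169 + 52))) = √(-29491 + (2628 + 212² - 109*212)) = √(-29491 + (2628 + 44944 - 23108)) = √(-29491 + 24464) = √(-5027) = I*√5027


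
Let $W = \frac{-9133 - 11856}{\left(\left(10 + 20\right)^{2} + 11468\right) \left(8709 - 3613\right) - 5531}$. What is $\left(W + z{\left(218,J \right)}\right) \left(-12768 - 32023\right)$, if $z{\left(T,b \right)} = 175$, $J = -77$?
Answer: $- \frac{493990689031426}{63021797} \approx -7.8384 \cdot 10^{6}$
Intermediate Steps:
$W = - \frac{20989}{63021797}$ ($W = - \frac{20989}{\left(30^{2} + 11468\right) 5096 - 5531} = - \frac{20989}{\left(900 + 11468\right) 5096 - 5531} = - \frac{20989}{12368 \cdot 5096 - 5531} = - \frac{20989}{63027328 - 5531} = - \frac{20989}{63021797} \approx -0.00033304$)
$\left(W + z{\left(218,J \right)}\right) \left(-12768 - 32023\right) = \left(- \frac{20989}{63021797} + 175\right) \left(-12768 - 32023\right) = \frac{11028793486}{63021797} \left(-44791\right) = - \frac{493990689031426}{63021797}$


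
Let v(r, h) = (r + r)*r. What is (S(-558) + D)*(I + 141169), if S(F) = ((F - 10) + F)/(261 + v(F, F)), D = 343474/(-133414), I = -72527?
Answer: -7349181400391950/41557727223 ≈ -1.7684e+5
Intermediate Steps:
v(r, h) = 2*r**2 (v(r, h) = (2*r)*r = 2*r**2)
D = -171737/66707 (D = 343474*(-1/133414) = -171737/66707 ≈ -2.5745)
S(F) = (-10 + 2*F)/(261 + 2*F**2) (S(F) = ((F - 10) + F)/(261 + 2*F**2) = ((-10 + F) + F)/(261 + 2*F**2) = (-10 + 2*F)/(261 + 2*F**2))
(S(-558) + D)*(I + 141169) = (2*(-5 - 558)/(261 + 2*(-558)**2) - 171737/66707)*(-72527 + 141169) = (2*(-563)/(261 + 2*311364) - 171737/66707)*68642 = (2*(-563)/(261 + 622728) - 171737/66707)*68642 = (2*(-563)/622989 - 171737/66707)*68642 = (2*(1/622989)*(-563) - 171737/66707)*68642 = (-1126/622989 - 171737/66707)*68642 = -107065373975/41557727223*68642 = -7349181400391950/41557727223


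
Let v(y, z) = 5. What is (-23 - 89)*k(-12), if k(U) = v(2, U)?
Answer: -560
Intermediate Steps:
k(U) = 5
(-23 - 89)*k(-12) = (-23 - 89)*5 = -112*5 = -560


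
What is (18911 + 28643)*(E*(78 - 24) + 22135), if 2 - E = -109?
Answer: 1337646466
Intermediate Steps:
E = 111 (E = 2 - 1*(-109) = 2 + 109 = 111)
(18911 + 28643)*(E*(78 - 24) + 22135) = (18911 + 28643)*(111*(78 - 24) + 22135) = 47554*(111*54 + 22135) = 47554*(5994 + 22135) = 47554*28129 = 1337646466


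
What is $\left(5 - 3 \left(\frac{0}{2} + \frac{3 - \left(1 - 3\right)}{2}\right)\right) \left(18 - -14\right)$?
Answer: $-80$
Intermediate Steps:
$\left(5 - 3 \left(\frac{0}{2} + \frac{3 - \left(1 - 3\right)}{2}\right)\right) \left(18 - -14\right) = \left(5 - 3 \left(0 \cdot \frac{1}{2} + \left(3 - \left(1 - 3\right)\right) \frac{1}{2}\right)\right) \left(18 + 14\right) = \left(5 - 3 \left(0 + \left(3 - -2\right) \frac{1}{2}\right)\right) 32 = \left(5 - 3 \left(0 + \left(3 + 2\right) \frac{1}{2}\right)\right) 32 = \left(5 - 3 \left(0 + 5 \cdot \frac{1}{2}\right)\right) 32 = \left(5 - 3 \left(0 + \frac{5}{2}\right)\right) 32 = \left(5 - \frac{15}{2}\right) 32 = \left(- \frac{5}{2}\right) 32 = -80$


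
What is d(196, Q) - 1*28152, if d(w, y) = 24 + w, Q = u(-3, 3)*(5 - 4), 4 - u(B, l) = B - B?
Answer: -27932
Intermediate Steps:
u(B, l) = 4 (u(B, l) = 4 - (B - B) = 4 - 1*0 = 4 + 0 = 4)
Q = 4 (Q = 4*(5 - 4) = 4*1 = 4)
d(196, Q) - 1*28152 = (24 + 196) - 1*28152 = 220 - 28152 = -27932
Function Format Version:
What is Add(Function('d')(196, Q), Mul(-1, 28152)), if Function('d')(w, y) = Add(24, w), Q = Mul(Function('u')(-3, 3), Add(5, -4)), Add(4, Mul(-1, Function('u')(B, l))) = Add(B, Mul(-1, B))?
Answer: -27932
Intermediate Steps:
Function('u')(B, l) = 4 (Function('u')(B, l) = Add(4, Mul(-1, Add(B, Mul(-1, B)))) = Add(4, Mul(-1, 0)) = Add(4, 0) = 4)
Q = 4 (Q = Mul(4, Add(5, -4)) = Mul(4, 1) = 4)
Add(Function('d')(196, Q), Mul(-1, 28152)) = Add(Add(24, 196), Mul(-1, 28152)) = Add(220, -28152) = -27932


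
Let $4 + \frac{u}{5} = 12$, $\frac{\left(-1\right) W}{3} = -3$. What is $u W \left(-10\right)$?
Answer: $-3600$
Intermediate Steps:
$W = 9$ ($W = \left(-3\right) \left(-3\right) = 9$)
$u = 40$ ($u = -20 + 5 \cdot 12 = -20 + 60 = 40$)
$u W \left(-10\right) = 40 \cdot 9 \left(-10\right) = 360 \left(-10\right) = -3600$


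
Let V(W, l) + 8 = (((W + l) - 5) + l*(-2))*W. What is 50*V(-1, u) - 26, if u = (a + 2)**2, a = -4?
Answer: 74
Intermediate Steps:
u = 4 (u = (-4 + 2)**2 = (-2)**2 = 4)
V(W, l) = -8 + W*(-5 + W - l) (V(W, l) = -8 + (((W + l) - 5) + l*(-2))*W = -8 + ((-5 + W + l) - 2*l)*W = -8 + (-5 + W - l)*W = -8 + W*(-5 + W - l))
50*V(-1, u) - 26 = 50*(-8 + (-1)**2 - 5*(-1) - 1*(-1)*4) - 26 = 50*(-8 + 1 + 5 + 4) - 26 = 50*2 - 26 = 100 - 26 = 74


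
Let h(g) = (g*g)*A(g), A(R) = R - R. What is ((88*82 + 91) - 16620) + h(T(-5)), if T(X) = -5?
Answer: -9313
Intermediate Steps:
A(R) = 0
h(g) = 0 (h(g) = (g*g)*0 = g**2*0 = 0)
((88*82 + 91) - 16620) + h(T(-5)) = ((88*82 + 91) - 16620) + 0 = ((7216 + 91) - 16620) + 0 = (7307 - 16620) + 0 = -9313 + 0 = -9313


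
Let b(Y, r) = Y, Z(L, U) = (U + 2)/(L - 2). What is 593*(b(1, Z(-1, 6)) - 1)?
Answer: 0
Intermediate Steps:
Z(L, U) = (2 + U)/(-2 + L)
593*(b(1, Z(-1, 6)) - 1) = 593*(1 - 1) = 593*0 = 0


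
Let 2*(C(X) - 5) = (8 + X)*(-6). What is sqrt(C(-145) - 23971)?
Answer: I*sqrt(23555) ≈ 153.48*I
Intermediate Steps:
C(X) = -19 - 3*X (C(X) = 5 + ((8 + X)*(-6))/2 = 5 + (-48 - 6*X)/2 = 5 + (-24 - 3*X) = -19 - 3*X)
sqrt(C(-145) - 23971) = sqrt((-19 - 3*(-145)) - 23971) = sqrt((-19 + 435) - 23971) = sqrt(416 - 23971) = sqrt(-23555) = I*sqrt(23555)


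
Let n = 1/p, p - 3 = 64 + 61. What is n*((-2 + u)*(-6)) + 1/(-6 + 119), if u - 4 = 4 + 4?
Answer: -1663/3616 ≈ -0.45990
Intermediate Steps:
p = 128 (p = 3 + (64 + 61) = 3 + 125 = 128)
u = 12 (u = 4 + (4 + 4) = 4 + 8 = 12)
n = 1/128 ≈ 0.0078125
n*((-2 + u)*(-6)) + 1/(-6 + 119) = ((-2 + 12)*(-6))/128 + 1/(-6 + 119) = (10*(-6))/128 + 1/113 = (1/128)*(-60) + 1/113 = -15/32 + 1/113 = -1663/3616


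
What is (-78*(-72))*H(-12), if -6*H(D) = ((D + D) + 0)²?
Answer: -539136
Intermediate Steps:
H(D) = -2*D²/3 (H(D) = -((D + D) + 0)²/6 = -(2*D + 0)²/6 = -4*D²/6 = -2*D²/3)
(-78*(-72))*H(-12) = (-78*(-72))*(-⅔*(-12)²) = 5616*(-⅔*144) = 5616*(-96) = -539136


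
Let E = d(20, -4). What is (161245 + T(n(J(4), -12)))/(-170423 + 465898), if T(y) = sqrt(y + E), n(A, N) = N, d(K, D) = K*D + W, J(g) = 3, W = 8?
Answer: 32249/59095 + 2*I*sqrt(21)/295475 ≈ 0.54571 + 3.1018e-5*I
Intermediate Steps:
d(K, D) = 8 + D*K (d(K, D) = K*D + 8 = D*K + 8 = 8 + D*K)
E = -72 (E = 8 - 4*20 = 8 - 80 = -72)
T(y) = sqrt(-72 + y) (T(y) = sqrt(y - 72) = sqrt(-72 + y))
(161245 + T(n(J(4), -12)))/(-170423 + 465898) = (161245 + sqrt(-72 - 12))/(-170423 + 465898) = (161245 + sqrt(-84))/295475 = (161245 + 2*I*sqrt(21))*(1/295475) = 32249/59095 + 2*I*sqrt(21)/295475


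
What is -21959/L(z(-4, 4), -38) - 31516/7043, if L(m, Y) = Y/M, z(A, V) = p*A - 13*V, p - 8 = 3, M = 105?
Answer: 16237812277/267634 ≈ 60672.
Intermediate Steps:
p = 11 (p = 8 + 3 = 11)
z(A, V) = -13*V + 11*A (z(A, V) = 11*A - 13*V = -13*V + 11*A)
L(m, Y) = Y/105
-21959/L(z(-4, 4), -38) - 31516/7043 = -21959/((1/105)*(-38)) - 31516/7043 = -21959/(-38/105) - 31516*1/7043 = -21959*(-105/38) - 31516/7043 = 2305695/38 - 31516/7043 = 16237812277/267634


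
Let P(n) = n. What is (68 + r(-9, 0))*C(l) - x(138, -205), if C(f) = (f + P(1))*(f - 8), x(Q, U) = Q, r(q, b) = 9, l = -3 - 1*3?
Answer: 5252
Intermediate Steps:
l = -6 (l = -3 - 3 = -6)
C(f) = (1 + f)*(-8 + f) (C(f) = (f + 1)*(f - 8) = (1 + f)*(-8 + f))
(68 + r(-9, 0))*C(l) - x(138, -205) = (68 + 9)*(-8 + (-6)**2 - 7*(-6)) - 1*138 = 77*(-8 + 36 + 42) - 138 = 77*70 - 138 = 5390 - 138 = 5252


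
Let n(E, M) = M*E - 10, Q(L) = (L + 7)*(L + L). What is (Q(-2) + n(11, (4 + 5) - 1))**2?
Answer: 3364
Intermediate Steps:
Q(L) = 2*L*(7 + L) (Q(L) = (7 + L)*(2*L) = 2*L*(7 + L))
n(E, M) = -10 + E*M (n(E, M) = E*M - 10 = -10 + E*M)
(Q(-2) + n(11, (4 + 5) - 1))**2 = (2*(-2)*(7 - 2) + (-10 + 11*((4 + 5) - 1)))**2 = (2*(-2)*5 + (-10 + 11*(9 - 1)))**2 = (-20 + (-10 + 11*8))**2 = (-20 + (-10 + 88))**2 = (-20 + 78)**2 = 58**2 = 3364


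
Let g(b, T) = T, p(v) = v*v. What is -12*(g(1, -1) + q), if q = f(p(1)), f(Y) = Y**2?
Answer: 0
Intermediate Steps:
p(v) = v**2
q = 1 (q = (1**2)**2 = 1**2 = 1)
-12*(g(1, -1) + q) = -12*(-1 + 1) = -12*0 = 0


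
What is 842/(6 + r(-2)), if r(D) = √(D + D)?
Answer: 1263/10 - 421*I/10 ≈ 126.3 - 42.1*I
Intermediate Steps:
r(D) = √2*√D (r(D) = √(2*D) = √2*√D)
842/(6 + r(-2)) = 842/(6 + √2*√(-2)) = 842/(6 + √2*(I*√2)) = 842/(6 + 2*I) = 842*((6 - 2*I)/40) = 421*(6 - 2*I)/20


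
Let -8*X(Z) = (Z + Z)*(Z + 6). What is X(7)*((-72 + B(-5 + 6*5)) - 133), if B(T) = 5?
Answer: 4550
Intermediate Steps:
X(Z) = -Z*(6 + Z)/4 (X(Z) = -(Z + Z)*(Z + 6)/8 = -2*Z*(6 + Z)/8 = -Z*(6 + Z)/4)
X(7)*((-72 + B(-5 + 6*5)) - 133) = (-¼*7*(6 + 7))*((-72 + 5) - 133) = (-¼*7*13)*(-67 - 133) = -91/4*(-200) = 4550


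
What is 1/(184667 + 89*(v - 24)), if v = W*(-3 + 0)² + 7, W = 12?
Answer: 1/192766 ≈ 5.1876e-6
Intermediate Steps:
v = 115 (v = 12*(-3 + 0)² + 7 = 12*(-3)² + 7 = 12*9 + 7 = 108 + 7 = 115)
1/(184667 + 89*(v - 24)) = 1/(184667 + 89*(115 - 24)) = 1/(184667 + 89*91) = 1/(184667 + 8099) = 1/192766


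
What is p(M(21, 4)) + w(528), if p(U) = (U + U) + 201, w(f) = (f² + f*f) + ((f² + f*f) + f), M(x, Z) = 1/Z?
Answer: 2231731/2 ≈ 1.1159e+6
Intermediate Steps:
w(f) = f + 4*f² (w(f) = (f² + f²) + ((f² + f²) + f) = 2*f² + (2*f² + f) = 2*f² + (f + 2*f²) = f + 4*f²)
p(U) = 201 + 2*U (p(U) = 2*U + 201 = 201 + 2*U)
p(M(21, 4)) + w(528) = (201 + 2/4) + 528*(1 + 4*528) = (201 + 2*(¼)) + 528*(1 + 2112) = (201 + ½) + 528*2113 = 403/2 + 1115664 = 2231731/2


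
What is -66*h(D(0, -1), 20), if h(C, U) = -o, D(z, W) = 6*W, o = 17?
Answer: 1122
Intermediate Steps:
h(C, U) = -17 (h(C, U) = -1*17 = -17)
-66*h(D(0, -1), 20) = -66*(-17) = 1122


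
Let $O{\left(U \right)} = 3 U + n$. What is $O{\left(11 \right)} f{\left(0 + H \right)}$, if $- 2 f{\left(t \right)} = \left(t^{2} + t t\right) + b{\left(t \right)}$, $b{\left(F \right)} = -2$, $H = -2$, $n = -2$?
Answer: $-93$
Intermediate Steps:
$O{\left(U \right)} = -2 + 3 U$ ($O{\left(U \right)} = 3 U - 2 = -2 + 3 U$)
$f{\left(t \right)} = 1 - t^{2}$ ($f{\left(t \right)} = - \frac{\left(t^{2} + t t\right) - 2}{2} = - \frac{\left(t^{2} + t^{2}\right) - 2}{2} = - \frac{2 t^{2} - 2}{2} = - \frac{-2 + 2 t^{2}}{2} = 1 - t^{2}$)
$O{\left(11 \right)} f{\left(0 + H \right)} = \left(-2 + 3 \cdot 11\right) \left(1 - \left(0 - 2\right)^{2}\right) = \left(-2 + 33\right) \left(1 - \left(-2\right)^{2}\right) = 31 \left(1 - 4\right) = 31 \left(-3\right) = -93$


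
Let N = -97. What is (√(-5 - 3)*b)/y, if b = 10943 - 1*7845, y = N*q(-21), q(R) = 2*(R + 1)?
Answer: 1549*I*√2/970 ≈ 2.2584*I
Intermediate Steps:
q(R) = 2 + 2*R (q(R) = 2*(1 + R) = 2 + 2*R)
y = 3880 (y = -97*(2 + 2*(-21)) = -97*(2 - 42) = -97*(-40) = 3880)
b = 3098 (b = 10943 - 7845 = 3098)
(√(-5 - 3)*b)/y = (√(-5 - 3)*3098)/3880 = (√(-8)*3098)*(1/3880) = ((2*I*√2)*3098)*(1/3880) = (6196*I*√2)*(1/3880) = 1549*I*√2/970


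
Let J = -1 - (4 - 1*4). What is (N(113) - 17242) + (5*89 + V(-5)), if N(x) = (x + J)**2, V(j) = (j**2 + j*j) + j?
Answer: -4208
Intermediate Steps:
V(j) = j + 2*j**2 (V(j) = (j**2 + j**2) + j = 2*j**2 + j = j + 2*j**2)
J = -1 (J = -1 - (4 - 4) = -1 - 1*0 = -1 + 0 = -1)
N(x) = (-1 + x)**2 (N(x) = (x - 1)**2 = (-1 + x)**2)
(N(113) - 17242) + (5*89 + V(-5)) = ((-1 + 113)**2 - 17242) + (5*89 - 5*(1 + 2*(-5))) = (112**2 - 17242) + (445 - 5*(1 - 10)) = (12544 - 17242) + (445 - 5*(-9)) = -4698 + (445 + 45) = -4698 + 490 = -4208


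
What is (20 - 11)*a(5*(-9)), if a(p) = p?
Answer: -405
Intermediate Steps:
(20 - 11)*a(5*(-9)) = (20 - 11)*(5*(-9)) = 9*(-45) = -405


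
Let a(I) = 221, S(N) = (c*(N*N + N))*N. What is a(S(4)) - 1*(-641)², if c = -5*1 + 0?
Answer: -410660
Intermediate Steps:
c = -5 (c = -5 + 0 = -5)
S(N) = N*(-5*N - 5*N²) (S(N) = (-5*(N*N + N))*N = (-5*(N² + N))*N = (-5*(N + N²))*N = (-5*N - 5*N²)*N = N*(-5*N - 5*N²))
a(S(4)) - 1*(-641)² = 221 - 1*(-641)² = 221 - 1*410881 = 221 - 410881 = -410660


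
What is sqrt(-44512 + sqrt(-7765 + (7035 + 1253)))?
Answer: sqrt(-44512 + sqrt(523)) ≈ 210.92*I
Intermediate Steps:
sqrt(-44512 + sqrt(-7765 + (7035 + 1253))) = sqrt(-44512 + sqrt(-7765 + 8288)) = sqrt(-44512 + sqrt(523))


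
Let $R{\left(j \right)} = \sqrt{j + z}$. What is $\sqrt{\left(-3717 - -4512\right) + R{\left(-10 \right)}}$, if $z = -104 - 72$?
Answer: $\sqrt{795 + i \sqrt{186}} \approx 28.197 + 0.2418 i$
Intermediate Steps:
$z = -176$
$R{\left(j \right)} = \sqrt{-176 + j}$ ($R{\left(j \right)} = \sqrt{j - 176} = \sqrt{-176 + j}$)
$\sqrt{\left(-3717 - -4512\right) + R{\left(-10 \right)}} = \sqrt{\left(-3717 - -4512\right) + \sqrt{-176 - 10}} = \sqrt{\left(-3717 + 4512\right) + \sqrt{-186}} = \sqrt{795 + i \sqrt{186}}$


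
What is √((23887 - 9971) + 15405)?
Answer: √29321 ≈ 171.23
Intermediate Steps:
√((23887 - 9971) + 15405) = √(13916 + 15405) = √29321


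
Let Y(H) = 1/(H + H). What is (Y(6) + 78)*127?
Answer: 118999/12 ≈ 9916.6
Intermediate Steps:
Y(H) = 1/(2*H)
(Y(6) + 78)*127 = ((½)/6 + 78)*127 = ((½)*(⅙) + 78)*127 = (1/12 + 78)*127 = (937/12)*127 = 118999/12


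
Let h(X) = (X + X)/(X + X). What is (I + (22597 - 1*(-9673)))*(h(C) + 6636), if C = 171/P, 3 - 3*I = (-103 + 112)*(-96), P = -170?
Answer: 216094083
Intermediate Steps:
I = 289 (I = 1 - (-103 + 112)*(-96)/3 = 1 - 3*(-96) = 1 - ⅓*(-864) = 1 + 288 = 289)
C = -171/170 (C = 171/(-170) = 171*(-1/170) = -171/170 ≈ -1.0059)
h(X) = 1 (h(X) = (2*X)/((2*X)) = (2*X)*(1/(2*X)) = 1)
(I + (22597 - 1*(-9673)))*(h(C) + 6636) = (289 + (22597 - 1*(-9673)))*(1 + 6636) = (289 + (22597 + 9673))*6637 = (289 + 32270)*6637 = 32559*6637 = 216094083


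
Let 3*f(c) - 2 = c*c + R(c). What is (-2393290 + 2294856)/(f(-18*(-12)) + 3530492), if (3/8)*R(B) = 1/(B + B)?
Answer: -47838924/1723377709 ≈ -0.027759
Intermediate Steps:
R(B) = 4/(3*B) (R(B) = 8/(3*(B + B)) = 8/(3*((2*B))) = 8*(1/(2*B))/3 = 4/(3*B))
f(c) = ⅔ + c²/3 + 4/(9*c) (f(c) = ⅔ + (c*c + 4/(3*c))/3 = ⅔ + (c² + 4/(3*c))/3 = ⅔ + (c²/3 + 4/(9*c)) = ⅔ + c²/3 + 4/(9*c))
(-2393290 + 2294856)/(f(-18*(-12)) + 3530492) = (-2393290 + 2294856)/((4 + 3*(-18*(-12))*(2 + (-18*(-12))²))/(9*((-18*(-12)))) + 3530492) = -98434/((⅑)*(4 + 3*216*(2 + 216²))/216 + 3530492) = -98434/((⅑)*(1/216)*(4 + 3*216*(2 + 46656)) + 3530492) = -98434/((⅑)*(1/216)*(4 + 3*216*46658) + 3530492) = -98434/((⅑)*(1/216)*(4 + 30234384) + 3530492) = -98434/((⅑)*(1/216)*30234388 + 3530492) = -98434/(7558597/486 + 3530492) = -98434/1723377709/486 = -98434*486/1723377709 = -47838924/1723377709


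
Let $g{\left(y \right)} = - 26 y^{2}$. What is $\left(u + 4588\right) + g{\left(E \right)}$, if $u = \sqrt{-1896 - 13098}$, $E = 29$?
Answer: $-17278 + 21 i \sqrt{34} \approx -17278.0 + 122.45 i$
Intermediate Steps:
$u = 21 i \sqrt{34}$ ($u = \sqrt{-14994} = 21 i \sqrt{34} \approx 122.45 i$)
$\left(u + 4588\right) + g{\left(E \right)} = \left(21 i \sqrt{34} + 4588\right) - 26 \cdot 29^{2} = \left(4588 + 21 i \sqrt{34}\right) - 21866 = -17278 + 21 i \sqrt{34}$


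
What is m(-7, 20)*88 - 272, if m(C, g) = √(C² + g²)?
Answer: -272 + 88*√449 ≈ 1592.7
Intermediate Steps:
m(-7, 20)*88 - 272 = √((-7)² + 20²)*88 - 272 = √(49 + 400)*88 - 272 = √449*88 - 272 = 88*√449 - 272 = -272 + 88*√449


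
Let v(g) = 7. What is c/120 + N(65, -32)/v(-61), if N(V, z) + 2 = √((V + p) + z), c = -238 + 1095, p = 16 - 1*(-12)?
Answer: 5759/840 + √61/7 ≈ 7.9717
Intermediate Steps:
p = 28 (p = 16 + 12 = 28)
c = 857
N(V, z) = -2 + √(28 + V + z) (N(V, z) = -2 + √((V + 28) + z) = -2 + √((28 + V) + z) = -2 + √(28 + V + z))
c/120 + N(65, -32)/v(-61) = 857/120 + (-2 + √(28 + 65 - 32))/7 = 857*(1/120) + (-2 + √61)*(⅐) = 857/120 + (-2/7 + √61/7) = 5759/840 + √61/7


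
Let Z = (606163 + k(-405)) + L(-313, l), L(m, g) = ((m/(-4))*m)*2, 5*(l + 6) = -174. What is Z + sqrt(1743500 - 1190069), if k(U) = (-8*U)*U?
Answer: -1510043/2 + sqrt(553431) ≈ -7.5428e+5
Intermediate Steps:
l = -204/5 (l = -6 + (1/5)*(-174) = -6 - 174/5 = -204/5 ≈ -40.800)
k(U) = -8*U**2
L(m, g) = -m**2/2 (L(m, g) = ((m*(-1/4))*m)*2 = ((-m/4)*m)*2 = -m**2/4*2 = -m**2/2)
Z = -1510043/2 (Z = (606163 - 8*(-405)**2) - 1/2*(-313)**2 = (606163 - 8*164025) - 1/2*97969 = (606163 - 1312200) - 97969/2 = -706037 - 97969/2 = -1510043/2 ≈ -7.5502e+5)
Z + sqrt(1743500 - 1190069) = -1510043/2 + sqrt(1743500 - 1190069) = -1510043/2 + sqrt(553431)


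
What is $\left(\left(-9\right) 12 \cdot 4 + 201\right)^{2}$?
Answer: $53361$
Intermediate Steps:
$\left(\left(-9\right) 12 \cdot 4 + 201\right)^{2} = \left(\left(-108\right) 4 + 201\right)^{2} = \left(-432 + 201\right)^{2} = \left(-231\right)^{2} = 53361$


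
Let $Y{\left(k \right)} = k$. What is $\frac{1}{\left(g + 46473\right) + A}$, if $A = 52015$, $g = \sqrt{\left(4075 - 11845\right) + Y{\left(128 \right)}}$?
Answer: $\frac{49244}{4849946893} - \frac{i \sqrt{7642}}{9699893786} \approx 1.0154 \cdot 10^{-5} - 9.0123 \cdot 10^{-9} i$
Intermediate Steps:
$g = i \sqrt{7642}$ ($g = \sqrt{\left(4075 - 11845\right) + 128} = \sqrt{-7770 + 128} = \sqrt{-7642} = i \sqrt{7642} \approx 87.419 i$)
$\frac{1}{\left(g + 46473\right) + A} = \frac{1}{\left(i \sqrt{7642} + 46473\right) + 52015} = \frac{1}{\left(46473 + i \sqrt{7642}\right) + 52015} = \frac{1}{98488 + i \sqrt{7642}}$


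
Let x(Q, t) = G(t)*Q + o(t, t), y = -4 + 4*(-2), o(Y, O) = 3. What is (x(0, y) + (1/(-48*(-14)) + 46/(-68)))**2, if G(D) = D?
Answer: 705486721/130507776 ≈ 5.4057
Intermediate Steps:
y = -12 (y = -4 - 8 = -12)
x(Q, t) = 3 + Q*t (x(Q, t) = t*Q + 3 = Q*t + 3 = 3 + Q*t)
(x(0, y) + (1/(-48*(-14)) + 46/(-68)))**2 = ((3 + 0*(-12)) + (1/(-48*(-14)) + 46/(-68)))**2 = ((3 + 0) + (-1/48*(-1/14) + 46*(-1/68)))**2 = (3 + (1/672 - 23/34))**2 = (3 - 7711/11424)**2 = (26561/11424)**2 = 705486721/130507776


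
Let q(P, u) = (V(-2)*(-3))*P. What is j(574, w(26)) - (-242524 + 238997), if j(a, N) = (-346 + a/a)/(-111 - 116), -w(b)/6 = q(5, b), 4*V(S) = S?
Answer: 800974/227 ≈ 3528.5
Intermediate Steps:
V(S) = S/4
q(P, u) = 3*P/2 (q(P, u) = (((¼)*(-2))*(-3))*P = (-½*(-3))*P = 3*P/2)
w(b) = -45 (w(b) = -9*5 = -6*15/2 = -45)
j(a, N) = 345/227 (j(a, N) = (-346 + 1)/(-227) = -345*(-1/227) = 345/227)
j(574, w(26)) - (-242524 + 238997) = 345/227 - (-242524 + 238997) = 345/227 - 1*(-3527) = 345/227 + 3527 = 800974/227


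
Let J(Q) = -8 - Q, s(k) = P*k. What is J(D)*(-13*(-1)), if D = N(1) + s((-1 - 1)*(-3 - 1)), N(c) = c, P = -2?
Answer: 91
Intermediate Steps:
s(k) = -2*k
D = -15 (D = 1 - 2*(-1 - 1)*(-3 - 1) = 1 - (-4)*(-4) = 1 - 2*8 = 1 - 16 = -15)
J(D)*(-13*(-1)) = (-8 - 1*(-15))*(-13*(-1)) = (-8 + 15)*13 = 7*13 = 91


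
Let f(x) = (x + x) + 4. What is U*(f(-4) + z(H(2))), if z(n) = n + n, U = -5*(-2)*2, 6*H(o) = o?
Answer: -200/3 ≈ -66.667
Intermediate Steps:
f(x) = 4 + 2*x (f(x) = 2*x + 4 = 4 + 2*x)
H(o) = o/6
U = 20 (U = 10*2 = 20)
z(n) = 2*n
U*(f(-4) + z(H(2))) = 20*((4 + 2*(-4)) + 2*((1/6)*2)) = 20*((4 - 8) + 2*(1/3)) = 20*(-4 + 2/3) = 20*(-10/3) = -200/3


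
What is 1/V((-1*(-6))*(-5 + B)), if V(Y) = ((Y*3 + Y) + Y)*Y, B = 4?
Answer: 1/180 ≈ 0.0055556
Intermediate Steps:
V(Y) = 5*Y² (V(Y) = ((3*Y + Y) + Y)*Y = (4*Y + Y)*Y = (5*Y)*Y = 5*Y²)
1/V((-1*(-6))*(-5 + B)) = 1/(5*((-1*(-6))*(-5 + 4))²) = 1/(5*(6*(-1))²) = 1/(5*(-6)²) = 1/(5*36) = 1/180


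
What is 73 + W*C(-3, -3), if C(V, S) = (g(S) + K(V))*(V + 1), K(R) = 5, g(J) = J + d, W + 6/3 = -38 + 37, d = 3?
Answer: 103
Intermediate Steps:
W = -3 (W = -2 + (-38 + 37) = -2 - 1 = -3)
g(J) = 3 + J (g(J) = J + 3 = 3 + J)
C(V, S) = (1 + V)*(8 + S) (C(V, S) = ((3 + S) + 5)*(V + 1) = (8 + S)*(1 + V) = (1 + V)*(8 + S))
73 + W*C(-3, -3) = 73 - 3*(8 - 3 + 8*(-3) - 3*(-3)) = 73 - 3*(8 - 3 - 24 + 9) = 73 - 3*(-10) = 73 + 30 = 103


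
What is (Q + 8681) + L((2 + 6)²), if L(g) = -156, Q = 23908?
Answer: 32433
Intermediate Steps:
(Q + 8681) + L((2 + 6)²) = (23908 + 8681) - 156 = 32589 - 156 = 32433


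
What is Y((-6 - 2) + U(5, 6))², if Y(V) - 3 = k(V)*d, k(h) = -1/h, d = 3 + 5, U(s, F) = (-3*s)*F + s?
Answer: 82369/8649 ≈ 9.5235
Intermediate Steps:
U(s, F) = s - 3*F*s (U(s, F) = -3*F*s + s = s - 3*F*s)
d = 8
Y(V) = 3 - 8/V (Y(V) = 3 - 1/V*8 = 3 - 8/V)
Y((-6 - 2) + U(5, 6))² = (3 - 8/((-6 - 2) + 5*(1 - 3*6)))² = (3 - 8/(-8 + 5*(1 - 18)))² = (3 - 8/(-8 + 5*(-17)))² = (3 - 8/(-8 - 85))² = (3 - 8/(-93))² = (3 - 8*(-1/93))² = (3 + 8/93)² = (287/93)² = 82369/8649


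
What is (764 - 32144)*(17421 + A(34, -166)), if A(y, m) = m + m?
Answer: -536252820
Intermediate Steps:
A(y, m) = 2*m
(764 - 32144)*(17421 + A(34, -166)) = (764 - 32144)*(17421 + 2*(-166)) = -31380*(17421 - 332) = -31380*17089 = -536252820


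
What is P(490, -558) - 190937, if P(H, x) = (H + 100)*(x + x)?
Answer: -849377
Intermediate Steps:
P(H, x) = 2*x*(100 + H) (P(H, x) = (100 + H)*(2*x) = 2*x*(100 + H))
P(490, -558) - 190937 = 2*(-558)*(100 + 490) - 190937 = 2*(-558)*590 - 190937 = -658440 - 190937 = -849377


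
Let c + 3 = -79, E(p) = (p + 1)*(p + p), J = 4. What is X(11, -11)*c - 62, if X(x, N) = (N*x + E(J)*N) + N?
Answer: 46842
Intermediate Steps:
E(p) = 2*p*(1 + p) (E(p) = (1 + p)*(2*p) = 2*p*(1 + p))
X(x, N) = 41*N + N*x (X(x, N) = (N*x + (2*4*(1 + 4))*N) + N = (N*x + (2*4*5)*N) + N = (N*x + 40*N) + N = (40*N + N*x) + N = 41*N + N*x)
c = -82 (c = -3 - 79 = -82)
X(11, -11)*c - 62 = -11*(41 + 11)*(-82) - 62 = -11*52*(-82) - 62 = -572*(-82) - 62 = 46904 - 62 = 46842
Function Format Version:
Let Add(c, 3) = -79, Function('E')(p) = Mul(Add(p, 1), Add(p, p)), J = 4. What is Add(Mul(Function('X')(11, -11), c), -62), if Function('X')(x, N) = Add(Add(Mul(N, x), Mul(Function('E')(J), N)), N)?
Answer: 46842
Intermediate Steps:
Function('E')(p) = Mul(2, p, Add(1, p)) (Function('E')(p) = Mul(Add(1, p), Mul(2, p)) = Mul(2, p, Add(1, p)))
Function('X')(x, N) = Add(Mul(41, N), Mul(N, x)) (Function('X')(x, N) = Add(Add(Mul(N, x), Mul(Mul(2, 4, Add(1, 4)), N)), N) = Add(Add(Mul(N, x), Mul(Mul(2, 4, 5), N)), N) = Add(Add(Mul(N, x), Mul(40, N)), N) = Add(Add(Mul(40, N), Mul(N, x)), N) = Add(Mul(41, N), Mul(N, x)))
c = -82 (c = Add(-3, -79) = -82)
Add(Mul(Function('X')(11, -11), c), -62) = Add(Mul(Mul(-11, Add(41, 11)), -82), -62) = Add(Mul(Mul(-11, 52), -82), -62) = Add(Mul(-572, -82), -62) = Add(46904, -62) = 46842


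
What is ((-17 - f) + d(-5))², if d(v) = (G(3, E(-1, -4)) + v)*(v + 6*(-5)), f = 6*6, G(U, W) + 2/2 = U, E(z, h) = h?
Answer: 2704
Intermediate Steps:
G(U, W) = -1 + U
f = 36
d(v) = (-30 + v)*(2 + v) (d(v) = ((-1 + 3) + v)*(v + 6*(-5)) = (2 + v)*(v - 30) = (2 + v)*(-30 + v) = (-30 + v)*(2 + v))
((-17 - f) + d(-5))² = ((-17 - 1*36) + (-60 + (-5)² - 28*(-5)))² = ((-17 - 36) + (-60 + 25 + 140))² = (-53 + 105)² = 52² = 2704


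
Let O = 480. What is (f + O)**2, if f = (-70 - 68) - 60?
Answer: 79524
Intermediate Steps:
f = -198 (f = -138 - 60 = -198)
(f + O)**2 = (-198 + 480)**2 = 282**2 = 79524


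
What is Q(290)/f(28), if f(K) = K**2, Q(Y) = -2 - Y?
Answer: -73/196 ≈ -0.37245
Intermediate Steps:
Q(290)/f(28) = (-2 - 1*290)/(28**2) = (-2 - 290)/784 = -292*1/784 = -73/196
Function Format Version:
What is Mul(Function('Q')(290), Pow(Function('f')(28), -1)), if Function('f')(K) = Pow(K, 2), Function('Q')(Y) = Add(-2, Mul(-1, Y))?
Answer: Rational(-73, 196) ≈ -0.37245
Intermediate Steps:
Mul(Function('Q')(290), Pow(Function('f')(28), -1)) = Mul(Add(-2, Mul(-1, 290)), Pow(Pow(28, 2), -1)) = Mul(Add(-2, -290), Pow(784, -1)) = Mul(-292, Rational(1, 784)) = Rational(-73, 196)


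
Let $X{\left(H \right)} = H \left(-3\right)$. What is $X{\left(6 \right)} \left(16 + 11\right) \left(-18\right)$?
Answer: $8748$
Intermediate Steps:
$X{\left(H \right)} = - 3 H$
$X{\left(6 \right)} \left(16 + 11\right) \left(-18\right) = \left(-3\right) 6 \left(16 + 11\right) \left(-18\right) = \left(-18\right) 27 \left(-18\right) = \left(-486\right) \left(-18\right) = 8748$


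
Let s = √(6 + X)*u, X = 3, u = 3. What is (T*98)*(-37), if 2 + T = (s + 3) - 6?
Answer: -14504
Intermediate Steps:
s = 9 (s = √(6 + 3)*3 = √9*3 = 3*3 = 9)
T = 4 (T = -2 + ((9 + 3) - 6) = -2 + (12 - 6) = -2 + 6 = 4)
(T*98)*(-37) = (4*98)*(-37) = 392*(-37) = -14504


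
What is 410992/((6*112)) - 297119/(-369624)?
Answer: 1584501781/2587368 ≈ 612.40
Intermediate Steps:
410992/((6*112)) - 297119/(-369624) = 410992/672 - 297119*(-1/369624) = 410992*(1/672) + 297119/369624 = 25687/42 + 297119/369624 = 1584501781/2587368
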